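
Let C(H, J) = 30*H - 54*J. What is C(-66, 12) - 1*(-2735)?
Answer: 107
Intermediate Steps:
C(H, J) = -54*J + 30*H
C(-66, 12) - 1*(-2735) = (-54*12 + 30*(-66)) - 1*(-2735) = (-648 - 1980) + 2735 = -2628 + 2735 = 107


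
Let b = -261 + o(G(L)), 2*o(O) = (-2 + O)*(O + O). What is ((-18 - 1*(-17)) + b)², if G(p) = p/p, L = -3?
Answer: 69169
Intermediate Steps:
G(p) = 1
o(O) = O*(-2 + O) (o(O) = ((-2 + O)*(O + O))/2 = ((-2 + O)*(2*O))/2 = (2*O*(-2 + O))/2 = O*(-2 + O))
b = -262 (b = -261 + 1*(-2 + 1) = -261 + 1*(-1) = -261 - 1 = -262)
((-18 - 1*(-17)) + b)² = ((-18 - 1*(-17)) - 262)² = ((-18 + 17) - 262)² = (-1 - 262)² = (-263)² = 69169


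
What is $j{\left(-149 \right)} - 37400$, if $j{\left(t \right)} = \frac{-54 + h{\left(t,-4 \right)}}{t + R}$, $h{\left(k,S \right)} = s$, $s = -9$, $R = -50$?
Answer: $- \frac{7442537}{199} \approx -37400.0$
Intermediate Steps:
$h{\left(k,S \right)} = -9$
$j{\left(t \right)} = - \frac{63}{-50 + t}$ ($j{\left(t \right)} = \frac{-54 - 9}{t - 50} = - \frac{63}{-50 + t}$)
$j{\left(-149 \right)} - 37400 = - \frac{63}{-50 - 149} - 37400 = - \frac{63}{-199} - 37400 = \left(-63\right) \left(- \frac{1}{199}\right) - 37400 = \frac{63}{199} - 37400 = - \frac{7442537}{199}$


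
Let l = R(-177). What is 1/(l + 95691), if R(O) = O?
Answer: 1/95514 ≈ 1.0470e-5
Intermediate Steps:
l = -177
1/(l + 95691) = 1/(-177 + 95691) = 1/95514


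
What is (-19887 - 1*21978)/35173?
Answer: -41865/35173 ≈ -1.1903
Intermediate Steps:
(-19887 - 1*21978)/35173 = (-19887 - 21978)*(1/35173) = -41865*1/35173 = -41865/35173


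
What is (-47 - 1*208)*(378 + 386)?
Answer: -194820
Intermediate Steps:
(-47 - 1*208)*(378 + 386) = (-47 - 208)*764 = -255*764 = -194820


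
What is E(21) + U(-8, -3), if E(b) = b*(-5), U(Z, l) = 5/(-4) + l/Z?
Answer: -847/8 ≈ -105.88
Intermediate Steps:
U(Z, l) = -5/4 + l/Z (U(Z, l) = 5*(-1/4) + l/Z = -5/4 + l/Z)
E(b) = -5*b
E(21) + U(-8, -3) = -5*21 + (-5/4 - 3/(-8)) = -105 + (-5/4 - 3*(-1/8)) = -105 + (-5/4 + 3/8) = -105 - 7/8 = -847/8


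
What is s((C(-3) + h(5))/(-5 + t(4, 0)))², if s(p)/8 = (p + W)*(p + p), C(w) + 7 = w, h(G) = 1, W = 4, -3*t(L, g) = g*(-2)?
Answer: 17438976/625 ≈ 27902.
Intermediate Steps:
t(L, g) = 2*g/3 (t(L, g) = -g*(-2)/3 = -(-2)*g/3 = 2*g/3)
C(w) = -7 + w
s(p) = 16*p*(4 + p) (s(p) = 8*((p + 4)*(p + p)) = 8*((4 + p)*(2*p)) = 8*(2*p*(4 + p)) = 16*p*(4 + p))
s((C(-3) + h(5))/(-5 + t(4, 0)))² = (16*(((-7 - 3) + 1)/(-5 + (⅔)*0))*(4 + ((-7 - 3) + 1)/(-5 + (⅔)*0)))² = (16*((-10 + 1)/(-5 + 0))*(4 + (-10 + 1)/(-5 + 0)))² = (16*(-9/(-5))*(4 - 9/(-5)))² = (16*(-9*(-⅕))*(4 - 9*(-⅕)))² = (16*(9/5)*(4 + 9/5))² = (16*(9/5)*(29/5))² = (4176/25)² = 17438976/625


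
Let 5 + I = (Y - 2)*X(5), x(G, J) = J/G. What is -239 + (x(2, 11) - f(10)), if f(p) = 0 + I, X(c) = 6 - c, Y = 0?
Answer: -453/2 ≈ -226.50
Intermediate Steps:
I = -7 (I = -5 + (0 - 2)*(6 - 1*5) = -5 - 2*(6 - 5) = -5 - 2*1 = -5 - 2 = -7)
f(p) = -7 (f(p) = 0 - 7 = -7)
-239 + (x(2, 11) - f(10)) = -239 + (11/2 - 1*(-7)) = -239 + (11*(1/2) + 7) = -239 + (11/2 + 7) = -239 + 25/2 = -453/2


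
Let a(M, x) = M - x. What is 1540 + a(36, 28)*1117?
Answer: 10476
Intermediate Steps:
1540 + a(36, 28)*1117 = 1540 + (36 - 1*28)*1117 = 1540 + (36 - 28)*1117 = 1540 + 8*1117 = 1540 + 8936 = 10476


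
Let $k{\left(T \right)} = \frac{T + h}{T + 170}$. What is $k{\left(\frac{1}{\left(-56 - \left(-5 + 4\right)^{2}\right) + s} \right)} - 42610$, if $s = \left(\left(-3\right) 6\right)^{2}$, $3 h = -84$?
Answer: $- \frac{1934117985}{45391} \approx -42610.0$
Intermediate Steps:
$h = -28$ ($h = \frac{1}{3} \left(-84\right) = -28$)
$s = 324$ ($s = \left(-18\right)^{2} = 324$)
$k{\left(T \right)} = \frac{-28 + T}{170 + T}$ ($k{\left(T \right)} = \frac{T - 28}{T + 170} = \frac{-28 + T}{170 + T}$)
$k{\left(\frac{1}{\left(-56 - \left(-5 + 4\right)^{2}\right) + s} \right)} - 42610 = \frac{-28 + \frac{1}{\left(-56 - \left(-5 + 4\right)^{2}\right) + 324}}{170 + \frac{1}{\left(-56 - \left(-5 + 4\right)^{2}\right) + 324}} - 42610 = \frac{-28 + \frac{1}{\left(-56 - \left(-1\right)^{2}\right) + 324}}{170 + \frac{1}{\left(-56 - \left(-1\right)^{2}\right) + 324}} - 42610 = \frac{-28 + \frac{1}{\left(-56 - 1\right) + 324}}{170 + \frac{1}{\left(-56 - 1\right) + 324}} - 42610 = \frac{-28 + \frac{1}{-57 + 324}}{170 + \frac{1}{-57 + 324}} - 42610 = \frac{-28 + \frac{1}{267}}{170 + \frac{1}{267}} - 42610 = \frac{1}{\frac{45391}{267}} \left(- \frac{7475}{267}\right) - 42610 = \frac{267}{45391} \left(- \frac{7475}{267}\right) - 42610 = - \frac{7475}{45391} - 42610 = - \frac{1934117985}{45391}$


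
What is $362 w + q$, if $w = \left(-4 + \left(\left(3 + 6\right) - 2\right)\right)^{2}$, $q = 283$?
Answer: $3541$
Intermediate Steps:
$w = 9$ ($w = \left(-4 + \left(9 - 2\right)\right)^{2} = \left(-4 + 7\right)^{2} = 3^{2} = 9$)
$362 w + q = 362 \cdot 9 + 283 = 3258 + 283 = 3541$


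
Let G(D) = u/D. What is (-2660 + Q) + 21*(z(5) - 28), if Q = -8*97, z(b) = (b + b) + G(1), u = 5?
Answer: -3709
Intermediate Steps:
G(D) = 5/D
z(b) = 5 + 2*b (z(b) = (b + b) + 5/1 = 2*b + 5*1 = 2*b + 5 = 5 + 2*b)
Q = -776
(-2660 + Q) + 21*(z(5) - 28) = (-2660 - 776) + 21*((5 + 2*5) - 28) = -3436 + 21*((5 + 10) - 28) = -3436 + 21*(15 - 28) = -3436 + 21*(-13) = -3436 - 273 = -3709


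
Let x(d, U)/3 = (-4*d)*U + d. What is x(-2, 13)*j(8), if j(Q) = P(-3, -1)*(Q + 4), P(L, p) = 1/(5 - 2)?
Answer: 1224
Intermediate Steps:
P(L, p) = ⅓ (P(L, p) = 1/3 = ⅓)
x(d, U) = 3*d - 12*U*d (x(d, U) = 3*((-4*d)*U + d) = 3*(-4*U*d + d) = 3*(d - 4*U*d) = 3*d - 12*U*d)
j(Q) = 4/3 + Q/3 (j(Q) = (Q + 4)/3 = (4 + Q)/3 = 4/3 + Q/3)
x(-2, 13)*j(8) = (3*(-2)*(1 - 4*13))*(4/3 + (⅓)*8) = (3*(-2)*(1 - 52))*(4/3 + 8/3) = (3*(-2)*(-51))*4 = 306*4 = 1224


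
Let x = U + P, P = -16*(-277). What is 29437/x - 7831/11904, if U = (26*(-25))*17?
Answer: -22346867/4376704 ≈ -5.1059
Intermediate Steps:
P = 4432
U = -11050 (U = -650*17 = -11050)
x = -6618 (x = -11050 + 4432 = -6618)
29437/x - 7831/11904 = 29437/(-6618) - 7831/11904 = 29437*(-1/6618) - 7831*1/11904 = -29437/6618 - 7831/11904 = -22346867/4376704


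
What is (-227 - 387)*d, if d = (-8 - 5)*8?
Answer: 63856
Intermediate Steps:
d = -104 (d = -13*8 = -104)
(-227 - 387)*d = (-227 - 387)*(-104) = -614*(-104) = 63856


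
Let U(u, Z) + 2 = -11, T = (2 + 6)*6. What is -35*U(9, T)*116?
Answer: 52780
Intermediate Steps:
T = 48 (T = 8*6 = 48)
U(u, Z) = -13 (U(u, Z) = -2 - 11 = -13)
-35*U(9, T)*116 = -35*(-13)*116 = 455*116 = 52780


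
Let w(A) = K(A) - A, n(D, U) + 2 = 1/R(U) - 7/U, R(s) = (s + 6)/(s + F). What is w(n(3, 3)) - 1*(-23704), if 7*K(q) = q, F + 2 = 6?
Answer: 497848/21 ≈ 23707.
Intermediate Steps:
F = 4 (F = -2 + 6 = 4)
K(q) = q/7
R(s) = (6 + s)/(4 + s) (R(s) = (s + 6)/(s + 4) = (6 + s)/(4 + s))
n(D, U) = -2 - 7/U + (4 + U)/(6 + U) (n(D, U) = -2 + (1/((6 + U)/(4 + U)) - 7/U) = -2 + (1*((4 + U)/(6 + U)) - 7/U) = -2 + ((4 + U)/(6 + U) - 7/U) = -2 + (-7/U + (4 + U)/(6 + U)) = -2 - 7/U + (4 + U)/(6 + U))
w(A) = -6*A/7 (w(A) = A/7 - A = -6*A/7)
w(n(3, 3)) - 1*(-23704) = -6*(-42 - 1*3**2 - 15*3)/(7*3*(6 + 3)) - 1*(-23704) = -2*(-42 - 1*9 - 45)/(7*9) + 23704 = -2*(-42 - 9 - 45)/(7*9) + 23704 = -2*(-96)/(7*9) + 23704 = -6/7*(-32/9) + 23704 = 64/21 + 23704 = 497848/21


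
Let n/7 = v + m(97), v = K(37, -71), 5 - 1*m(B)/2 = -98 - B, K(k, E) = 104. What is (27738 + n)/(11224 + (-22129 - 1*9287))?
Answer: -15633/10096 ≈ -1.5484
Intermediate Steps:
m(B) = 206 + 2*B (m(B) = 10 - 2*(-98 - B) = 10 + (196 + 2*B) = 206 + 2*B)
v = 104
n = 3528 (n = 7*(104 + (206 + 2*97)) = 7*(104 + (206 + 194)) = 7*(104 + 400) = 7*504 = 3528)
(27738 + n)/(11224 + (-22129 - 1*9287)) = (27738 + 3528)/(11224 + (-22129 - 1*9287)) = 31266/(11224 + (-22129 - 9287)) = 31266/(11224 - 31416) = 31266/(-20192) = 31266*(-1/20192) = -15633/10096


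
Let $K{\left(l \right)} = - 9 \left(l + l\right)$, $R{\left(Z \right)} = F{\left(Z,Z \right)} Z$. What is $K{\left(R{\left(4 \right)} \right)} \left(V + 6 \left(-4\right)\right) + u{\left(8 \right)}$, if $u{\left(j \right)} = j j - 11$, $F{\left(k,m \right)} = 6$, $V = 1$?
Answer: $9989$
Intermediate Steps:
$u{\left(j \right)} = -11 + j^{2}$ ($u{\left(j \right)} = j^{2} - 11 = -11 + j^{2}$)
$R{\left(Z \right)} = 6 Z$
$K{\left(l \right)} = - 18 l$ ($K{\left(l \right)} = - 9 \cdot 2 l = - 18 l$)
$K{\left(R{\left(4 \right)} \right)} \left(V + 6 \left(-4\right)\right) + u{\left(8 \right)} = - 18 \cdot 6 \cdot 4 \left(1 + 6 \left(-4\right)\right) - \left(11 - 8^{2}\right) = \left(-18\right) 24 \left(1 - 24\right) + \left(-11 + 64\right) = \left(-432\right) \left(-23\right) + 53 = 9936 + 53 = 9989$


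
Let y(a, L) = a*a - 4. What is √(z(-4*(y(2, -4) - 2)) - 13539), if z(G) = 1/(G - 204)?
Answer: I*√2653645/14 ≈ 116.36*I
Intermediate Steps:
y(a, L) = -4 + a² (y(a, L) = a² - 4 = -4 + a²)
z(G) = 1/(-204 + G)
√(z(-4*(y(2, -4) - 2)) - 13539) = √(1/(-204 - 4*((-4 + 2²) - 2)) - 13539) = √(1/(-204 - 4*((-4 + 4) - 2)) - 13539) = √(1/(-204 - 4*(0 - 2)) - 13539) = √(1/(-204 - 4*(-2)) - 13539) = √(1/(-204 + 8) - 13539) = √(1/(-196) - 13539) = √(-1/196 - 13539) = √(-2653645/196) = I*√2653645/14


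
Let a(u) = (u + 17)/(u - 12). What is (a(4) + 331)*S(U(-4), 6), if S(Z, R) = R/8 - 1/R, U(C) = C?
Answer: 18389/96 ≈ 191.55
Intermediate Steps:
S(Z, R) = -1/R + R/8 (S(Z, R) = R*(⅛) - 1/R = R/8 - 1/R = -1/R + R/8)
a(u) = (17 + u)/(-12 + u)
(a(4) + 331)*S(U(-4), 6) = ((17 + 4)/(-12 + 4) + 331)*(-1/6 + (⅛)*6) = (21/(-8) + 331)*(-1*⅙ + ¾) = (-⅛*21 + 331)*(-⅙ + ¾) = (-21/8 + 331)*(7/12) = (2627/8)*(7/12) = 18389/96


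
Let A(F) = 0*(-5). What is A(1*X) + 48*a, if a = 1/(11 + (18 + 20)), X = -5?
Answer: 48/49 ≈ 0.97959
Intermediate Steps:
a = 1/49 (a = 1/(11 + 38) = 1/49 ≈ 0.020408)
A(F) = 0
A(1*X) + 48*a = 0 + 48*(1/49) = 0 + 48/49 = 48/49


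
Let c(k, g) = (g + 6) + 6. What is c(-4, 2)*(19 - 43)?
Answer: -336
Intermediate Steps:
c(k, g) = 12 + g (c(k, g) = (6 + g) + 6 = 12 + g)
c(-4, 2)*(19 - 43) = (12 + 2)*(19 - 43) = 14*(-24) = -336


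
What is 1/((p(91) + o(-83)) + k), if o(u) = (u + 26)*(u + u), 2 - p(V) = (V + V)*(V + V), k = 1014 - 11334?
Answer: -1/33980 ≈ -2.9429e-5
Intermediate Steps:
k = -10320
p(V) = 2 - 4*V² (p(V) = 2 - (V + V)*(V + V) = 2 - 2*V*2*V = 2 - 4*V²)
o(u) = 2*u*(26 + u) (o(u) = (26 + u)*(2*u) = 2*u*(26 + u))
1/((p(91) + o(-83)) + k) = 1/(((2 - 4*91²) + 2*(-83)*(26 - 83)) - 10320) = 1/(((2 - 4*8281) + 2*(-83)*(-57)) - 10320) = 1/(((2 - 33124) + 9462) - 10320) = 1/((-33122 + 9462) - 10320) = 1/(-23660 - 10320) = 1/(-33980) = -1/33980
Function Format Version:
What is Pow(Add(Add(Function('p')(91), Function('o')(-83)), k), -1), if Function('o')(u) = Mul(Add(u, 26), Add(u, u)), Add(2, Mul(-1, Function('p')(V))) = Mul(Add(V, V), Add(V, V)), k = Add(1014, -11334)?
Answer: Rational(-1, 33980) ≈ -2.9429e-5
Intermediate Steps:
k = -10320
Function('p')(V) = Add(2, Mul(-4, Pow(V, 2))) (Function('p')(V) = Add(2, Mul(-1, Mul(Add(V, V), Add(V, V)))) = Add(2, Mul(-1, Mul(Mul(2, V), Mul(2, V)))) = Add(2, Mul(-1, Mul(4, Pow(V, 2)))) = Add(2, Mul(-4, Pow(V, 2))))
Function('o')(u) = Mul(2, u, Add(26, u)) (Function('o')(u) = Mul(Add(26, u), Mul(2, u)) = Mul(2, u, Add(26, u)))
Pow(Add(Add(Function('p')(91), Function('o')(-83)), k), -1) = Pow(Add(Add(Add(2, Mul(-4, Pow(91, 2))), Mul(2, -83, Add(26, -83))), -10320), -1) = Pow(Add(Add(Add(2, Mul(-4, 8281)), Mul(2, -83, -57)), -10320), -1) = Pow(Add(Add(Add(2, -33124), 9462), -10320), -1) = Pow(Add(Add(-33122, 9462), -10320), -1) = Pow(Add(-23660, -10320), -1) = Pow(-33980, -1) = Rational(-1, 33980)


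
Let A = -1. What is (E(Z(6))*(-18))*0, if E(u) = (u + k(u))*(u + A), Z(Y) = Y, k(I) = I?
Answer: 0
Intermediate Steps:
E(u) = 2*u*(-1 + u) (E(u) = (u + u)*(u - 1) = (2*u)*(-1 + u) = 2*u*(-1 + u))
(E(Z(6))*(-18))*0 = ((2*6*(-1 + 6))*(-18))*0 = ((2*6*5)*(-18))*0 = (60*(-18))*0 = -1080*0 = 0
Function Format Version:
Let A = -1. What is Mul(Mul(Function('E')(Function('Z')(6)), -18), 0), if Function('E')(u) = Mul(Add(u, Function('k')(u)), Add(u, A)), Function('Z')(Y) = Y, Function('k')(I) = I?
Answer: 0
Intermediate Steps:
Function('E')(u) = Mul(2, u, Add(-1, u)) (Function('E')(u) = Mul(Add(u, u), Add(u, -1)) = Mul(Mul(2, u), Add(-1, u)) = Mul(2, u, Add(-1, u)))
Mul(Mul(Function('E')(Function('Z')(6)), -18), 0) = Mul(Mul(Mul(2, 6, Add(-1, 6)), -18), 0) = Mul(Mul(Mul(2, 6, 5), -18), 0) = Mul(Mul(60, -18), 0) = Mul(-1080, 0) = 0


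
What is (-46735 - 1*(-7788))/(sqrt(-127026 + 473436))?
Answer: -38947*sqrt(38490)/115470 ≈ -66.173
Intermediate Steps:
(-46735 - 1*(-7788))/(sqrt(-127026 + 473436)) = (-46735 + 7788)/(sqrt(346410)) = -38947*sqrt(38490)/115470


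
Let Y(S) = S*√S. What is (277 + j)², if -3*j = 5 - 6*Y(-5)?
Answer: 677776/9 - 16520*I*√5/3 ≈ 75309.0 - 12313.0*I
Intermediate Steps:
Y(S) = S^(3/2)
j = -5/3 - 10*I*√5 (j = -(5 - (-30)*I*√5)/3 = -(5 + 30*I*√5)/3 = -5/3 - 10*I*√5 ≈ -1.6667 - 22.361*I)
(277 + j)² = (277 + (-5/3 - 10*I*√5))² = (826/3 - 10*I*√5)²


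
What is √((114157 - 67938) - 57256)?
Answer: I*√11037 ≈ 105.06*I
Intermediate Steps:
√((114157 - 67938) - 57256) = √(46219 - 57256) = √(-11037) = I*√11037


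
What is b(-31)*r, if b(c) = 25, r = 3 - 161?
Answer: -3950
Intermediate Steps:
r = -158
b(-31)*r = 25*(-158) = -3950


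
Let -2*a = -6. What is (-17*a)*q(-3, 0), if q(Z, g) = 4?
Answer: -204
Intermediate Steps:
a = 3 (a = -½*(-6) = 3)
(-17*a)*q(-3, 0) = -17*3*4 = -51*4 = -204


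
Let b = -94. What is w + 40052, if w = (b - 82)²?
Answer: 71028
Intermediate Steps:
w = 30976 (w = (-94 - 82)² = (-176)² = 30976)
w + 40052 = 30976 + 40052 = 71028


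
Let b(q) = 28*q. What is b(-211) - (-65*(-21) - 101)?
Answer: -7172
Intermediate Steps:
b(-211) - (-65*(-21) - 101) = 28*(-211) - (-65*(-21) - 101) = -5908 - (1365 - 101) = -5908 - 1*1264 = -5908 - 1264 = -7172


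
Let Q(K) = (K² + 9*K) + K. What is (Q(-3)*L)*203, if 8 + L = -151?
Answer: 677817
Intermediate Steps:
L = -159 (L = -8 - 151 = -159)
Q(K) = K² + 10*K
(Q(-3)*L)*203 = (-3*(10 - 3)*(-159))*203 = (-3*7*(-159))*203 = -21*(-159)*203 = 3339*203 = 677817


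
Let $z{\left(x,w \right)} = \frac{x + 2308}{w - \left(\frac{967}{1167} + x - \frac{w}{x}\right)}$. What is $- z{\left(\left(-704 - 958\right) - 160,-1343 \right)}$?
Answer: $- \frac{1033369164}{1018290653} \approx -1.0148$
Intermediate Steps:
$z{\left(x,w \right)} = \frac{2308 + x}{- \frac{967}{1167} + w - x + \frac{w}{x}}$ ($z{\left(x,w \right)} = \frac{2308 + x}{w - \left(\frac{967}{1167} + x - \frac{w}{x}\right)} = \frac{2308 + x}{- \frac{967}{1167} + w - x + \frac{w}{x}}$)
$- z{\left(\left(-704 - 958\right) - 160,-1343 \right)} = - \frac{1167 \left(\left(-704 - 958\right) - 160\right) \left(2308 - 1822\right)}{- 1167 \left(\left(-704 - 958\right) - 160\right)^{2} - 967 \left(\left(-704 - 958\right) - 160\right) + 1167 \left(-1343\right) + 1167 \left(-1343\right) \left(\left(-704 - 958\right) - 160\right)} = - \frac{1167 \left(-1662 - 160\right) \left(2308 - 1822\right)}{- 1167 \left(-1662 - 160\right)^{2} - 967 \left(-1662 - 160\right) - 1567281 + 1167 \left(-1343\right) \left(-1662 - 160\right)} = - \frac{1167 \left(-1822\right) \left(2308 - 1822\right)}{- 1167 \left(-1822\right)^{2} - -1761874 - 1567281 + 1167 \left(-1343\right) \left(-1822\right)} = - \frac{1167 \left(-1822\right) 486}{\left(-1167\right) 3319684 + 1761874 - 1567281 + 2855585982} = - \frac{1167 \left(-1822\right) 486}{-3874071228 + 1761874 - 1567281 + 2855585982} = - \frac{1167 \left(-1822\right) 486}{-1018290653} = - \frac{1167 \left(-1822\right) \left(-1\right) 486}{1018290653} = \left(-1\right) \frac{1033369164}{1018290653} = - \frac{1033369164}{1018290653}$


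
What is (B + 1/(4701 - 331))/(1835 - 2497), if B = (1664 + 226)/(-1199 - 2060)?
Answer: 8256041/9428091460 ≈ 0.00087569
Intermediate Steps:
B = -1890/3259 (B = 1890/(-3259) = 1890*(-1/3259) = -1890/3259 ≈ -0.57993)
(B + 1/(4701 - 331))/(1835 - 2497) = (-1890/3259 + 1/(4701 - 331))/(1835 - 2497) = (-1890/3259 + 1/4370)/(-662) = (-1890/3259 + 1/4370)*(-1/662) = -8256041/14241830*(-1/662) = 8256041/9428091460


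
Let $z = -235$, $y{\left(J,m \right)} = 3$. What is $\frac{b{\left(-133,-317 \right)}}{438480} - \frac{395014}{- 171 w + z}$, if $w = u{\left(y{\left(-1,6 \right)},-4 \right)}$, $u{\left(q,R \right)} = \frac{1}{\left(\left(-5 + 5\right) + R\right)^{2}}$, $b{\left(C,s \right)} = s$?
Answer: $\frac{2771290573393}{1723664880} \approx 1607.8$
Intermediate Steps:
$u{\left(q,R \right)} = \frac{1}{R^{2}}$ ($u{\left(q,R \right)} = \frac{1}{\left(0 + R\right)^{2}} = \frac{1}{R^{2}}$)
$w = \frac{1}{16} \approx 0.0625$
$\frac{b{\left(-133,-317 \right)}}{438480} - \frac{395014}{- 171 w + z} = - \frac{317}{438480} - \frac{395014}{\left(-171\right) \frac{1}{16} - 235} = \left(-317\right) \frac{1}{438480} - \frac{395014}{- \frac{171}{16} - 235} = - \frac{317}{438480} - \frac{395014}{- \frac{3931}{16}} = - \frac{317}{438480} - - \frac{6320224}{3931} = - \frac{317}{438480} + \frac{6320224}{3931} = \frac{2771290573393}{1723664880}$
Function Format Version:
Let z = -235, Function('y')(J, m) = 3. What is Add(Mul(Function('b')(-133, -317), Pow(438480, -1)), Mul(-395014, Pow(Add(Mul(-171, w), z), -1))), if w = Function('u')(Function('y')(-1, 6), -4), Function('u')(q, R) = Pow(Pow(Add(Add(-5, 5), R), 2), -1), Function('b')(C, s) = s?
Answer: Rational(2771290573393, 1723664880) ≈ 1607.8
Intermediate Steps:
Function('u')(q, R) = Pow(R, -2) (Function('u')(q, R) = Pow(Pow(Add(0, R), 2), -1) = Pow(Pow(R, 2), -1) = Pow(R, -2))
w = Rational(1, 16) (w = Pow(-4, -2) = Rational(1, 16) ≈ 0.062500)
Add(Mul(Function('b')(-133, -317), Pow(438480, -1)), Mul(-395014, Pow(Add(Mul(-171, w), z), -1))) = Add(Mul(-317, Pow(438480, -1)), Mul(-395014, Pow(Add(Mul(-171, Rational(1, 16)), -235), -1))) = Add(Mul(-317, Rational(1, 438480)), Mul(-395014, Pow(Add(Rational(-171, 16), -235), -1))) = Add(Rational(-317, 438480), Mul(-395014, Pow(Rational(-3931, 16), -1))) = Add(Rational(-317, 438480), Mul(-395014, Rational(-16, 3931))) = Add(Rational(-317, 438480), Rational(6320224, 3931)) = Rational(2771290573393, 1723664880)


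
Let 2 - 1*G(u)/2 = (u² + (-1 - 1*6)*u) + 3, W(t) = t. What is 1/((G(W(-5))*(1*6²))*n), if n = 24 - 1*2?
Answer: -1/96624 ≈ -1.0349e-5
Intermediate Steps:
G(u) = -2 - 2*u² + 14*u (G(u) = 4 - 2*((u² + (-1 - 1*6)*u) + 3) = 4 - 2*((u² + (-1 - 6)*u) + 3) = 4 - 2*((u² - 7*u) + 3) = 4 - 2*(3 + u² - 7*u) = 4 + (-6 - 2*u² + 14*u) = -2 - 2*u² + 14*u)
n = 22 (n = 24 - 2 = 22)
1/((G(W(-5))*(1*6²))*n) = 1/(((-2 - 2*(-5)² + 14*(-5))*(1*6²))*22) = 1/(((-2 - 2*25 - 70)*(1*36))*22) = 1/(((-2 - 50 - 70)*36)*22) = 1/(-122*36*22) = 1/(-4392*22) = 1/(-96624) = -1/96624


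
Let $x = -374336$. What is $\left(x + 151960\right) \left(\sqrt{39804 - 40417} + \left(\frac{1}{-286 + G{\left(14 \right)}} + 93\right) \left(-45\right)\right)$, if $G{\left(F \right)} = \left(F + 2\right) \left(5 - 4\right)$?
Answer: $\frac{2791819492}{3} - 222376 i \sqrt{613} \approx 9.3061 \cdot 10^{8} - 5.5058 \cdot 10^{6} i$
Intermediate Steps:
$G{\left(F \right)} = 2 + F$ ($G{\left(F \right)} = \left(2 + F\right) 1 = 2 + F$)
$\left(x + 151960\right) \left(\sqrt{39804 - 40417} + \left(\frac{1}{-286 + G{\left(14 \right)}} + 93\right) \left(-45\right)\right) = \left(-374336 + 151960\right) \left(\sqrt{39804 - 40417} + \left(\frac{1}{-286 + \left(2 + 14\right)} + 93\right) \left(-45\right)\right) = - 222376 \left(\sqrt{-613} + \left(\frac{1}{-286 + 16} + 93\right) \left(-45\right)\right) = - 222376 \left(i \sqrt{613} + \left(\frac{1}{-270} + 93\right) \left(-45\right)\right) = - 222376 \left(i \sqrt{613} + \left(- \frac{1}{270} + 93\right) \left(-45\right)\right) = - 222376 \left(i \sqrt{613} + \frac{25109}{270} \left(-45\right)\right) = - 222376 \left(i \sqrt{613} - \frac{25109}{6}\right) = - 222376 \left(- \frac{25109}{6} + i \sqrt{613}\right) = \frac{2791819492}{3} - 222376 i \sqrt{613}$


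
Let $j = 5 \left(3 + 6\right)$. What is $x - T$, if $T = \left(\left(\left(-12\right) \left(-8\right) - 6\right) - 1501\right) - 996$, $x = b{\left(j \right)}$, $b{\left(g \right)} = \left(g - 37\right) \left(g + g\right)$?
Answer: $3127$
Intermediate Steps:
$j = 45$ ($j = 5 \cdot 9 = 45$)
$b{\left(g \right)} = 2 g \left(-37 + g\right)$ ($b{\left(g \right)} = \left(-37 + g\right) 2 g = 2 g \left(-37 + g\right)$)
$x = 720$ ($x = 2 \cdot 45 \left(-37 + 45\right) = 2 \cdot 45 \cdot 8 = 720$)
$T = -2407$ ($T = \left(\left(96 - 6\right) - 1501\right) - 996 = \left(90 - 1501\right) - 996 = -1411 - 996 = -2407$)
$x - T = 720 - -2407 = 720 + 2407 = 3127$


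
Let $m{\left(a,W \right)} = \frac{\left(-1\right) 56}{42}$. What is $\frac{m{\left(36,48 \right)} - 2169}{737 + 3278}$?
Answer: $- \frac{6511}{12045} \approx -0.54056$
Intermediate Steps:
$m{\left(a,W \right)} = - \frac{4}{3}$ ($m{\left(a,W \right)} = \left(-56\right) \frac{1}{42} = - \frac{4}{3}$)
$\frac{m{\left(36,48 \right)} - 2169}{737 + 3278} = \frac{- \frac{4}{3} - 2169}{737 + 3278} = - \frac{6511}{3 \cdot 4015} = \left(- \frac{6511}{3}\right) \frac{1}{4015} = - \frac{6511}{12045}$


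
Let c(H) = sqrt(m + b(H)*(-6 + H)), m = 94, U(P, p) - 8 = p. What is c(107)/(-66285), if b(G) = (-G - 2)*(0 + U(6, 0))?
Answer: -I*sqrt(87978)/66285 ≈ -0.0044748*I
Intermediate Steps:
U(P, p) = 8 + p
b(G) = -16 - 8*G (b(G) = (-G - 2)*(0 + (8 + 0)) = (-2 - G)*(0 + 8) = (-2 - G)*8 = -16 - 8*G)
c(H) = sqrt(94 + (-16 - 8*H)*(-6 + H))
c(107)/(-66285) = sqrt(190 - 8*107**2 + 32*107)/(-66285) = sqrt(190 - 8*11449 + 3424)*(-1/66285) = sqrt(190 - 91592 + 3424)*(-1/66285) = sqrt(-87978)*(-1/66285) = (I*sqrt(87978))*(-1/66285) = -I*sqrt(87978)/66285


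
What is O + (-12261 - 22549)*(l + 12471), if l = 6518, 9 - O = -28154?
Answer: -660978927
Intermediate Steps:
O = 28163 (O = 9 - 1*(-28154) = 9 + 28154 = 28163)
O + (-12261 - 22549)*(l + 12471) = 28163 + (-12261 - 22549)*(6518 + 12471) = 28163 - 34810*18989 = 28163 - 661007090 = -660978927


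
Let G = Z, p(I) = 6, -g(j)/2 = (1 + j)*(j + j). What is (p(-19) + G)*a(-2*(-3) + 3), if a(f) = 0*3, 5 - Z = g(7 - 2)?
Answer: 0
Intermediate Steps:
g(j) = -4*j*(1 + j) (g(j) = -2*(1 + j)*(j + j) = -2*(1 + j)*2*j = -4*j*(1 + j))
Z = 125 (Z = 5 - (-4)*(7 - 2)*(1 + (7 - 2)) = 5 - (-4)*5*(1 + 5) = 5 - (-4)*5*6 = 5 - 1*(-120) = 5 + 120 = 125)
a(f) = 0
G = 125
(p(-19) + G)*a(-2*(-3) + 3) = (6 + 125)*0 = 131*0 = 0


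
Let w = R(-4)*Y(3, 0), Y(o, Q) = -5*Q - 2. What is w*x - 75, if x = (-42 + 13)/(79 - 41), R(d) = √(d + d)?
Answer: -75 + 58*I*√2/19 ≈ -75.0 + 4.3171*I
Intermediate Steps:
Y(o, Q) = -2 - 5*Q
R(d) = √2*√d (R(d) = √(2*d) = √2*√d)
x = -29/38 ≈ -0.76316
w = -4*I*√2 (w = (√2*√(-4))*(-2 - 5*0) = (√2*(2*I))*(-2 + 0) = (2*I*√2)*(-2) = -4*I*√2 ≈ -5.6569*I)
w*x - 75 = -4*I*√2*(-29/38) - 75 = 58*I*√2/19 - 75 = -75 + 58*I*√2/19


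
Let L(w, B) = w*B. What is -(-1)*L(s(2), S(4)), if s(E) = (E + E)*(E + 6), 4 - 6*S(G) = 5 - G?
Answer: 16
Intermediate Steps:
S(G) = -1/6 + G/6 (S(G) = 2/3 - (5 - G)/6 = 2/3 + (-5/6 + G/6) = -1/6 + G/6)
s(E) = 2*E*(6 + E) (s(E) = (2*E)*(6 + E) = 2*E*(6 + E))
L(w, B) = B*w
-(-1)*L(s(2), S(4)) = -(-1)*(-1/6 + (1/6)*4)*(2*2*(6 + 2)) = -(-1)*(-1/6 + 2/3)*(2*2*8) = -(-1)*(1/2)*32 = -(-1)*16 = -1*(-16) = 16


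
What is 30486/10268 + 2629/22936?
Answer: 181555367/58876712 ≈ 3.0837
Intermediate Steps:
30486/10268 + 2629/22936 = 30486*(1/10268) + 2629*(1/22936) = 15243/5134 + 2629/22936 = 181555367/58876712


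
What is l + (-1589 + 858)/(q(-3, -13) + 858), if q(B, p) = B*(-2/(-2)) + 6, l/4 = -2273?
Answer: -7828943/861 ≈ -9092.8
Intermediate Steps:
l = -9092 (l = 4*(-2273) = -9092)
q(B, p) = 6 + B (q(B, p) = B*(-2*(-½)) + 6 = B*1 + 6 = B + 6 = 6 + B)
l + (-1589 + 858)/(q(-3, -13) + 858) = -9092 + (-1589 + 858)/((6 - 3) + 858) = -9092 - 731/(3 + 858) = -9092 - 731/861 = -7828943/861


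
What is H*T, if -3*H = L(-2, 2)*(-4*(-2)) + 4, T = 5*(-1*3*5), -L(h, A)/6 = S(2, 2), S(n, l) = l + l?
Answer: -4700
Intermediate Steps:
S(n, l) = 2*l
L(h, A) = -24 (L(h, A) = -12*2 = -6*4 = -24)
T = -75 (T = 5*(-3*5) = 5*(-15) = -75)
H = 188/3 (H = -(-(-96)*(-2) + 4)/3 = -(-24*8 + 4)/3 = -(-192 + 4)/3 = -1/3*(-188) = 188/3 ≈ 62.667)
H*T = (188/3)*(-75) = -4700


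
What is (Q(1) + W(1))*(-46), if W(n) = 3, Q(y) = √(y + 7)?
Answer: -138 - 92*√2 ≈ -268.11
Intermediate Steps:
Q(y) = √(7 + y)
(Q(1) + W(1))*(-46) = (√(7 + 1) + 3)*(-46) = (√8 + 3)*(-46) = (2*√2 + 3)*(-46) = (3 + 2*√2)*(-46) = -138 - 92*√2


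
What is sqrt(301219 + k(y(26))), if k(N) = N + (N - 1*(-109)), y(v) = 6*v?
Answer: 2*sqrt(75410) ≈ 549.22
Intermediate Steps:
k(N) = 109 + 2*N (k(N) = N + (N + 109) = N + (109 + N) = 109 + 2*N)
sqrt(301219 + k(y(26))) = sqrt(301219 + (109 + 2*(6*26))) = sqrt(301219 + (109 + 2*156)) = sqrt(301219 + (109 + 312)) = sqrt(301219 + 421) = sqrt(301640) = 2*sqrt(75410)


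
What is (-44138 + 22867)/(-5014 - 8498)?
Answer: 21271/13512 ≈ 1.5742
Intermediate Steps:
(-44138 + 22867)/(-5014 - 8498) = -21271/(-13512) = -21271*(-1/13512) = 21271/13512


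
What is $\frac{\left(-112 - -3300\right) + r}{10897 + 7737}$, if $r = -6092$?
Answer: $- \frac{12}{77} \approx -0.15584$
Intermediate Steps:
$\frac{\left(-112 - -3300\right) + r}{10897 + 7737} = \frac{\left(-112 - -3300\right) - 6092}{10897 + 7737} = \frac{\left(-112 + 3300\right) - 6092}{18634} = \left(3188 - 6092\right) \frac{1}{18634} = \left(-2904\right) \frac{1}{18634} = - \frac{12}{77}$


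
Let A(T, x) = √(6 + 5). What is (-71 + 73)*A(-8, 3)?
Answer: 2*√11 ≈ 6.6332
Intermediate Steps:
A(T, x) = √11
(-71 + 73)*A(-8, 3) = (-71 + 73)*√11 = 2*√11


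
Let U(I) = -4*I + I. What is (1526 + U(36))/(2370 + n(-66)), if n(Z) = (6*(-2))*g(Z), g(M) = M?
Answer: 709/1581 ≈ 0.44845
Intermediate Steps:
n(Z) = -12*Z (n(Z) = (6*(-2))*Z = -12*Z)
U(I) = -3*I
(1526 + U(36))/(2370 + n(-66)) = (1526 - 3*36)/(2370 - 12*(-66)) = (1526 - 108)/(2370 + 792) = 1418/3162 = 1418*(1/3162) = 709/1581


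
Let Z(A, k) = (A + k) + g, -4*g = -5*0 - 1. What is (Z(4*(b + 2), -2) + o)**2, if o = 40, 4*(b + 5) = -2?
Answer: 9409/16 ≈ 588.06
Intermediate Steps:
b = -11/2 (b = -5 + (1/4)*(-2) = -5 - 1/2 = -11/2 ≈ -5.5000)
g = 1/4 (g = -(-5*0 - 1)/4 = -(0 - 1)/4 = -1/4*(-1) = 1/4 ≈ 0.25000)
Z(A, k) = 1/4 + A + k (Z(A, k) = (A + k) + 1/4 = 1/4 + A + k)
(Z(4*(b + 2), -2) + o)**2 = ((1/4 + 4*(-11/2 + 2) - 2) + 40)**2 = ((1/4 + 4*(-7/2) - 2) + 40)**2 = ((1/4 - 14 - 2) + 40)**2 = (-63/4 + 40)**2 = (97/4)**2 = 9409/16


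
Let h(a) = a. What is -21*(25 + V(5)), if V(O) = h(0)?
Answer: -525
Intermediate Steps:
V(O) = 0
-21*(25 + V(5)) = -21*(25 + 0) = -21*25 = -525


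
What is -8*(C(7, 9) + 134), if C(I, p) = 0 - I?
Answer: -1016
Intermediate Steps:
C(I, p) = -I
-8*(C(7, 9) + 134) = -8*(-1*7 + 134) = -8*(-7 + 134) = -8*127 = -1016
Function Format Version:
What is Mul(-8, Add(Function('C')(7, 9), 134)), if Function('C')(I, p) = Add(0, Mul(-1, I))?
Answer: -1016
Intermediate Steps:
Function('C')(I, p) = Mul(-1, I)
Mul(-8, Add(Function('C')(7, 9), 134)) = Mul(-8, Add(Mul(-1, 7), 134)) = Mul(-8, Add(-7, 134)) = Mul(-8, 127) = -1016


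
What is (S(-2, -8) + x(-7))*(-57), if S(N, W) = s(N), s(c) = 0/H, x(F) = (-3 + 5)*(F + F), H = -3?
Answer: 1596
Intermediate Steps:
x(F) = 4*F (x(F) = 2*(2*F) = 4*F)
s(c) = 0 (s(c) = 0/(-3) = 0*(-⅓) = 0)
S(N, W) = 0
(S(-2, -8) + x(-7))*(-57) = (0 + 4*(-7))*(-57) = (0 - 28)*(-57) = -28*(-57) = 1596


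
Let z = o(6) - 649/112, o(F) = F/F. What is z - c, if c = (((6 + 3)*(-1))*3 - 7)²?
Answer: -130009/112 ≈ -1160.8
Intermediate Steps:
o(F) = 1
c = 1156 (c = ((9*(-1))*3 - 7)² = (-9*3 - 7)² = (-27 - 7)² = (-34)² = 1156)
z = -537/112 (z = 1 - 649/112 = -537/112 ≈ -4.7946)
z - c = -537/112 - 1*1156 = -537/112 - 1156 = -130009/112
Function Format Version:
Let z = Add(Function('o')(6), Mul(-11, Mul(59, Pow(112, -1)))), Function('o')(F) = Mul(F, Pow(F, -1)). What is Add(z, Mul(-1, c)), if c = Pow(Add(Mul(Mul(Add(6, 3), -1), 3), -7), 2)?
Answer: Rational(-130009, 112) ≈ -1160.8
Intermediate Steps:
Function('o')(F) = 1
c = 1156 (c = Pow(Add(Mul(Mul(9, -1), 3), -7), 2) = Pow(Add(Mul(-9, 3), -7), 2) = Pow(Add(-27, -7), 2) = Pow(-34, 2) = 1156)
z = Rational(-537, 112) (z = Add(1, Mul(-11, Mul(59, Pow(112, -1)))) = Add(1, Mul(-11, Mul(59, Rational(1, 112)))) = Add(1, Mul(-11, Rational(59, 112))) = Add(1, Rational(-649, 112)) = Rational(-537, 112) ≈ -4.7946)
Add(z, Mul(-1, c)) = Add(Rational(-537, 112), Mul(-1, 1156)) = Add(Rational(-537, 112), -1156) = Rational(-130009, 112)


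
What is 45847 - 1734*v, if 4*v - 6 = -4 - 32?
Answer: 58852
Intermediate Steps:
v = -15/2 (v = 3/2 + (-4 - 32)/4 = 3/2 + (¼)*(-36) = 3/2 - 9 = -15/2 ≈ -7.5000)
45847 - 1734*v = 45847 - 1734*(-15)/2 = 45847 - 1*(-13005) = 45847 + 13005 = 58852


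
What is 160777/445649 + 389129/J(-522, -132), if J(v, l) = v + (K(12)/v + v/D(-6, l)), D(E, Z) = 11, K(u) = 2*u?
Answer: -12759267806821/18683388676 ≈ -682.92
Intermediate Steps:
J(v, l) = 24/v + 12*v/11 (J(v, l) = v + ((2*12)/v + v/11) = v + (24/v + v*(1/11)) = v + (24/v + v/11) = 24/v + 12*v/11)
160777/445649 + 389129/J(-522, -132) = 160777/445649 + 389129/(24/(-522) + (12/11)*(-522)) = 160777*(1/445649) + 389129/(24*(-1/522) - 6264/11) = 160777/445649 + 389129/(-4/87 - 6264/11) = 160777/445649 + 389129/(-545012/957) = 160777/445649 + 389129*(-957/545012) = 160777/445649 - 28645881/41924 = -12759267806821/18683388676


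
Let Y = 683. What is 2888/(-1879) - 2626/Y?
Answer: -6906758/1283357 ≈ -5.3818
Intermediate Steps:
2888/(-1879) - 2626/Y = 2888/(-1879) - 2626/683 = 2888*(-1/1879) - 2626*1/683 = -2888/1879 - 2626/683 = -6906758/1283357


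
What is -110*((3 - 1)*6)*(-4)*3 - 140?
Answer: 15700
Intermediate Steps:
-110*((3 - 1)*6)*(-4)*3 - 140 = -110*(2*6)*(-4)*3 - 140 = -110*12*(-4)*3 - 140 = -(-5280)*3 - 140 = -110*(-144) - 140 = 15840 - 140 = 15700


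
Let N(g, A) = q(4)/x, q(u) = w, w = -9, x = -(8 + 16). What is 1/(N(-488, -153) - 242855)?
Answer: -8/1942837 ≈ -4.1177e-6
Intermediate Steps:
x = -24 (x = -1*24 = -24)
q(u) = -9
N(g, A) = 3/8 (N(g, A) = -9/(-24) = -9*(-1/24) = 3/8)
1/(N(-488, -153) - 242855) = 1/(3/8 - 242855) = 1/(-1942837/8) = -8/1942837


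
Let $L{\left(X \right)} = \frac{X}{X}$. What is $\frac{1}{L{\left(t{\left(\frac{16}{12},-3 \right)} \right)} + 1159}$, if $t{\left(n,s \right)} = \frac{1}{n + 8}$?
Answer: $\frac{1}{1160} \approx 0.00086207$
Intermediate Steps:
$t{\left(n,s \right)} = \frac{1}{8 + n}$
$L{\left(X \right)} = 1$
$\frac{1}{L{\left(t{\left(\frac{16}{12},-3 \right)} \right)} + 1159} = \frac{1}{1 + 1159} = \frac{1}{1160}$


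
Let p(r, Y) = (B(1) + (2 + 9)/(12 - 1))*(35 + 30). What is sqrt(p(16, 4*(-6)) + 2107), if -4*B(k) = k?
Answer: sqrt(8623)/2 ≈ 46.430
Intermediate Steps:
B(k) = -k/4
p(r, Y) = 195/4 (p(r, Y) = (-1/4*1 + (2 + 9)/(12 - 1))*(35 + 30) = (-1/4 + 11/11)*65 = (-1/4 + 11*(1/11))*65 = (-1/4 + 1)*65 = (3/4)*65 = 195/4)
sqrt(p(16, 4*(-6)) + 2107) = sqrt(195/4 + 2107) = sqrt(8623/4) = sqrt(8623)/2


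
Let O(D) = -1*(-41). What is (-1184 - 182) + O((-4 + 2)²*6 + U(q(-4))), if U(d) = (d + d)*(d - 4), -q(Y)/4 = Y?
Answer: -1325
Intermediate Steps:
q(Y) = -4*Y
U(d) = 2*d*(-4 + d) (U(d) = (2*d)*(-4 + d) = 2*d*(-4 + d))
O(D) = 41
(-1184 - 182) + O((-4 + 2)²*6 + U(q(-4))) = (-1184 - 182) + 41 = -1366 + 41 = -1325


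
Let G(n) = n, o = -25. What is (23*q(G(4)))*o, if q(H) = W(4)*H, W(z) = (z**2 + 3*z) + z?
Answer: -73600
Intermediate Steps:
W(z) = z**2 + 4*z
q(H) = 32*H (q(H) = (4*(4 + 4))*H = (4*8)*H = 32*H)
(23*q(G(4)))*o = (23*(32*4))*(-25) = (23*128)*(-25) = 2944*(-25) = -73600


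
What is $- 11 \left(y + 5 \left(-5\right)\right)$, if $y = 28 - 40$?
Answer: $407$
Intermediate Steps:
$y = -12$ ($y = 28 - 40 = -12$)
$- 11 \left(y + 5 \left(-5\right)\right) = - 11 \left(-12 + 5 \left(-5\right)\right) = - 11 \left(-12 - 25\right) = \left(-11\right) \left(-37\right) = 407$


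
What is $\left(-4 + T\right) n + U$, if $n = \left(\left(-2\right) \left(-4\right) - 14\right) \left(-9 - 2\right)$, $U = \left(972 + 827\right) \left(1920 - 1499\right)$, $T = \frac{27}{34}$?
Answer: $\frac{12871846}{17} \approx 7.5717 \cdot 10^{5}$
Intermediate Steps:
$T = \frac{27}{34}$ ($T = 27 \cdot \frac{1}{34} = \frac{27}{34} \approx 0.79412$)
$U = 757379$ ($U = 1799 \cdot 421 = 757379$)
$n = 66$ ($n = \left(8 - 14\right) \left(-11\right) = \left(-6\right) \left(-11\right) = 66$)
$\left(-4 + T\right) n + U = \left(-4 + \frac{27}{34}\right) 66 + 757379 = \left(- \frac{109}{34}\right) 66 + 757379 = - \frac{3597}{17} + 757379 = \frac{12871846}{17}$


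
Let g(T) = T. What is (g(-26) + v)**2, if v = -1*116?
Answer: 20164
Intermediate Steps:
v = -116
(g(-26) + v)**2 = (-26 - 116)**2 = (-142)**2 = 20164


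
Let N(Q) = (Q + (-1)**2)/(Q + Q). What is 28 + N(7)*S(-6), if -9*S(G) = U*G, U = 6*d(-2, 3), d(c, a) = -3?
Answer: 148/7 ≈ 21.143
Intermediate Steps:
N(Q) = (1 + Q)/(2*Q) (N(Q) = (Q + 1)/((2*Q)) = (1 + Q)*(1/(2*Q)) = (1 + Q)/(2*Q))
U = -18 (U = 6*(-3) = -18)
S(G) = 2*G (S(G) = -(-2)*G = 2*G)
28 + N(7)*S(-6) = 28 + ((1/2)*(1 + 7)/7)*(2*(-6)) = 28 + ((1/2)*(1/7)*8)*(-12) = 28 + (4/7)*(-12) = 28 - 48/7 = 148/7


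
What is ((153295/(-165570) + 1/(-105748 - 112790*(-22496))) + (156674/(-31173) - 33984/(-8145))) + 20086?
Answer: 5124524428266446168352257/255151770144935981760 ≈ 20084.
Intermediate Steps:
((153295/(-165570) + 1/(-105748 - 112790*(-22496))) + (156674/(-31173) - 33984/(-8145))) + 20086 = ((153295*(-1/165570) - 1/22496/(-218538)) + (156674*(-1/31173) - 33984*(-1/8145))) + 20086 = ((-30659/33114 - 1/218538*(-1/22496)) + (-156674/31173 + 3776/905)) + 20086 = ((-30659/33114 + 1/4916230848) - 24080722/28211565) + 20086 = (-25121120255953/27132678050112 - 24080722/28211565) + 20086 = -454026864737961279103/255151770144935981760 + 20086 = 5124524428266446168352257/255151770144935981760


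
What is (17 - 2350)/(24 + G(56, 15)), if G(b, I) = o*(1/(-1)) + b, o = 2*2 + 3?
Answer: -2333/73 ≈ -31.959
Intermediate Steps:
o = 7 (o = 4 + 3 = 7)
G(b, I) = -7 + b (G(b, I) = 7*(1/(-1)) + b = 7*(1*(-1)) + b = 7*(-1) + b = -7 + b)
(17 - 2350)/(24 + G(56, 15)) = (17 - 2350)/(24 + (-7 + 56)) = -2333/(24 + 49) = -2333/73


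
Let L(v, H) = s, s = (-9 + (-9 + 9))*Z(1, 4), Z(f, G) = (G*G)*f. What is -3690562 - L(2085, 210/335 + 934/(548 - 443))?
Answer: -3690418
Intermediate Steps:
Z(f, G) = f*G**2 (Z(f, G) = G**2*f = f*G**2)
s = -144 (s = (-9 + (-9 + 9))*(1*4**2) = (-9 + 0)*(1*16) = -9*16 = -144)
L(v, H) = -144
-3690562 - L(2085, 210/335 + 934/(548 - 443)) = -3690562 - 1*(-144) = -3690562 + 144 = -3690418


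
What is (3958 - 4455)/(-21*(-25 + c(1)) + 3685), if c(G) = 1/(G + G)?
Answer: -994/8399 ≈ -0.11835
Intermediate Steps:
c(G) = 1/(2*G)
(3958 - 4455)/(-21*(-25 + c(1)) + 3685) = (3958 - 4455)/(-21*(-25 + (1/2)/1) + 3685) = -497/(-21*(-25 + (1/2)*1) + 3685) = -497/(-21*(-25 + 1/2) + 3685) = -497/(-21*(-49/2) + 3685) = -497/(1029/2 + 3685) = -497/8399/2 = -497*2/8399 = -994/8399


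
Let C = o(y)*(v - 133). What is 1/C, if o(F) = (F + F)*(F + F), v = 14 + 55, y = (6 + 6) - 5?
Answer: -1/12544 ≈ -7.9719e-5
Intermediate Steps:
y = 7 (y = 12 - 5 = 7)
v = 69
o(F) = 4*F**2 (o(F) = (2*F)*(2*F) = 4*F**2)
C = -12544 (C = (4*7**2)*(69 - 133) = (4*49)*(-64) = 196*(-64) = -12544)
1/C = 1/(-12544) = -1/12544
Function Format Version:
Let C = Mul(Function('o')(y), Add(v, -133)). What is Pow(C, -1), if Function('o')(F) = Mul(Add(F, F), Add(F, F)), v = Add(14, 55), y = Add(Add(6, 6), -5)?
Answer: Rational(-1, 12544) ≈ -7.9719e-5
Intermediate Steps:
y = 7 (y = Add(12, -5) = 7)
v = 69
Function('o')(F) = Mul(4, Pow(F, 2)) (Function('o')(F) = Mul(Mul(2, F), Mul(2, F)) = Mul(4, Pow(F, 2)))
C = -12544 (C = Mul(Mul(4, Pow(7, 2)), Add(69, -133)) = Mul(Mul(4, 49), -64) = Mul(196, -64) = -12544)
Pow(C, -1) = Pow(-12544, -1) = Rational(-1, 12544)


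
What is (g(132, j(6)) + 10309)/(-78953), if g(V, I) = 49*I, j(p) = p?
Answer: -10603/78953 ≈ -0.13429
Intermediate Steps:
(g(132, j(6)) + 10309)/(-78953) = (49*6 + 10309)/(-78953) = (294 + 10309)*(-1/78953) = 10603*(-1/78953) = -10603/78953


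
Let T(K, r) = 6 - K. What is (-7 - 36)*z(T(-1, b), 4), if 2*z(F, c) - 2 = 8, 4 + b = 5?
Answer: -215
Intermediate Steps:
b = 1 (b = -4 + 5 = 1)
z(F, c) = 5 (z(F, c) = 1 + (½)*8 = 1 + 4 = 5)
(-7 - 36)*z(T(-1, b), 4) = (-7 - 36)*5 = -43*5 = -215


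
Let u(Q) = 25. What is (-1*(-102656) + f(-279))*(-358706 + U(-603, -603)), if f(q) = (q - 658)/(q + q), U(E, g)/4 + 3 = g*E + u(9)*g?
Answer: 29655916881365/279 ≈ 1.0629e+11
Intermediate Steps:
U(E, g) = -12 + 100*g + 4*E*g (U(E, g) = -12 + 4*(g*E + 25*g) = -12 + 4*(E*g + 25*g) = -12 + 4*(25*g + E*g) = -12 + (100*g + 4*E*g) = -12 + 100*g + 4*E*g)
f(q) = (-658 + q)/(2*q) (f(q) = (-658 + q)/((2*q)) = (-658 + q)*(1/(2*q)) = (-658 + q)/(2*q))
(-1*(-102656) + f(-279))*(-358706 + U(-603, -603)) = (-1*(-102656) + (½)*(-658 - 279)/(-279))*(-358706 + (-12 + 100*(-603) + 4*(-603)*(-603))) = (102656 + (½)*(-1/279)*(-937))*(-358706 + (-12 - 60300 + 1454436)) = (102656 + 937/558)*(-358706 + 1394124) = (57282985/558)*1035418 = 29655916881365/279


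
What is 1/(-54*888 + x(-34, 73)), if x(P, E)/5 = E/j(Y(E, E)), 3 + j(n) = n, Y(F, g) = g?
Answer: -14/671255 ≈ -2.0856e-5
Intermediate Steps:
j(n) = -3 + n
x(P, E) = 5*E/(-3 + E) (x(P, E) = 5*(E/(-3 + E)) = 5*E/(-3 + E))
1/(-54*888 + x(-34, 73)) = 1/(-54*888 + 5*73/(-3 + 73)) = 1/(-47952 + 5*73/70) = 1/(-47952 + 5*73*(1/70)) = 1/(-47952 + 73/14) = 1/(-671255/14) = -14/671255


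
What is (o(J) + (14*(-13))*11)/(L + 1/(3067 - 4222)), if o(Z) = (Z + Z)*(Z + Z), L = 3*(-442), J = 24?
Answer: -348810/1531531 ≈ -0.22775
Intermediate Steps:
L = -1326
o(Z) = 4*Z² (o(Z) = (2*Z)*(2*Z) = 4*Z²)
(o(J) + (14*(-13))*11)/(L + 1/(3067 - 4222)) = (4*24² + (14*(-13))*11)/(-1326 + 1/(3067 - 4222)) = (4*576 - 182*11)/(-1326 + 1/(-1155)) = (2304 - 2002)/(-1326 - 1/1155) = 302/(-1531531/1155) = 302*(-1155/1531531) = -348810/1531531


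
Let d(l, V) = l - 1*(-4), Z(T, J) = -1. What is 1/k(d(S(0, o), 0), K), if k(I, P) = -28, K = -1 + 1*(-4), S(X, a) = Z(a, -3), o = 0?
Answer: -1/28 ≈ -0.035714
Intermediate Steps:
S(X, a) = -1
d(l, V) = 4 + l (d(l, V) = l + 4 = 4 + l)
K = -5 (K = -1 - 4 = -5)
1/k(d(S(0, o), 0), K) = 1/(-28) = -1/28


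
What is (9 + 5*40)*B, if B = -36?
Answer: -7524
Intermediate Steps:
(9 + 5*40)*B = (9 + 5*40)*(-36) = (9 + 200)*(-36) = 209*(-36) = -7524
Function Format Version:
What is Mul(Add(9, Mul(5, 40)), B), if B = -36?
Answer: -7524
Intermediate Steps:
Mul(Add(9, Mul(5, 40)), B) = Mul(Add(9, Mul(5, 40)), -36) = Mul(Add(9, 200), -36) = Mul(209, -36) = -7524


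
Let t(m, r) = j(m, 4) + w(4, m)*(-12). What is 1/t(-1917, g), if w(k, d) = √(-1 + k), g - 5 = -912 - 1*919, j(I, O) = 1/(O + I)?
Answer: 1913/1580933807 - 43914828*√3/1580933807 ≈ -0.048111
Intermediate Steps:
j(I, O) = 1/(I + O)
g = -1826 (g = 5 + (-912 - 1*919) = 5 + (-912 - 919) = 5 - 1831 = -1826)
t(m, r) = 1/(4 + m) - 12*√3 (t(m, r) = 1/(m + 4) + √(-1 + 4)*(-12) = 1/(4 + m) + √3*(-12) = 1/(4 + m) - 12*√3)
1/t(-1917, g) = 1/((1 - 12*√3*(4 - 1917))/(4 - 1917)) = 1/((1 - 12*√3*(-1913))/(-1913)) = 1/(-(1 + 22956*√3)/1913) = 1/(-1/1913 - 12*√3)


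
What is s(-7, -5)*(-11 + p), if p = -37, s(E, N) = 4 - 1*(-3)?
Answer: -336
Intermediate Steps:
s(E, N) = 7 (s(E, N) = 4 + 3 = 7)
s(-7, -5)*(-11 + p) = 7*(-11 - 37) = 7*(-48) = -336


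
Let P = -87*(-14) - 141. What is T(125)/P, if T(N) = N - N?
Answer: 0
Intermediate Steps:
T(N) = 0
P = 1077 (P = 1218 - 141 = 1077)
T(125)/P = 0/1077 = 0*(1/1077) = 0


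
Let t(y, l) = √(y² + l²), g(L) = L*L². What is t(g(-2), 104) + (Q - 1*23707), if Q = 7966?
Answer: -15741 + 8*√170 ≈ -15637.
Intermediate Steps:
g(L) = L³
t(y, l) = √(l² + y²)
t(g(-2), 104) + (Q - 1*23707) = √(104² + ((-2)³)²) + (7966 - 1*23707) = √(10816 + (-8)²) + (7966 - 23707) = √(10816 + 64) - 15741 = √10880 - 15741 = 8*√170 - 15741 = -15741 + 8*√170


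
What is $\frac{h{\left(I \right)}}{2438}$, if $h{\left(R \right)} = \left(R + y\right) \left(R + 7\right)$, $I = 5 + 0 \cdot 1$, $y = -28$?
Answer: $- \frac{6}{53} \approx -0.11321$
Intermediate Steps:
$I = 5$ ($I = 5 + 0 = 5$)
$h{\left(R \right)} = \left(-28 + R\right) \left(7 + R\right)$ ($h{\left(R \right)} = \left(R - 28\right) \left(R + 7\right) = \left(-28 + R\right) \left(7 + R\right)$)
$\frac{h{\left(I \right)}}{2438} = \frac{-196 + 5^{2} - 105}{2438} = \left(-196 + 25 - 105\right) \frac{1}{2438} = \left(-276\right) \frac{1}{2438} = - \frac{6}{53}$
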